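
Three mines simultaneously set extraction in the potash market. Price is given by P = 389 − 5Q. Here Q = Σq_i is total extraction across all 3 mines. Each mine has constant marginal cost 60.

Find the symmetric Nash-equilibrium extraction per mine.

A representative mine's profit is π_i = q_i(389 − 5Q) − 60q_i, with Q = q_i + Σ_{j≠i} q_j.
First-order condition: 329 − 10q_i − 5Σ_{j≠i} q_j = 0.
In a symmetric equilibrium every mine chooses the same q, so Σ_{j≠i} q_j = 2q. The condition becomes 329 − 20q = 0, giving q = 329/20 = 16.45.

16.45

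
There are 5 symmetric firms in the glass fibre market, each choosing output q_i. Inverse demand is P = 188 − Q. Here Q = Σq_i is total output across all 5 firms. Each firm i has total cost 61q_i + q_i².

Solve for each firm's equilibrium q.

A representative firm's profit is π_i = q_i(188 − Q) − 61q_i − q_i², with Q = q_i + Σ_{j≠i} q_j.
First-order condition: 127 − 4q_i − Σ_{j≠i} q_j = 0.
Imposing symmetry (q_j = q for all j) turns Σ_{j≠i} q_j into 4q, so 127 = 8q and q = 15.875.

15.875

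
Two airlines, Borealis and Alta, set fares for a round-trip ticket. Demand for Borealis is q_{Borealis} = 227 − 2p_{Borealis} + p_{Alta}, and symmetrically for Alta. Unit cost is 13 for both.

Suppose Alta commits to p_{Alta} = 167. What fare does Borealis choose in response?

Borealis's profit: π = (p_{Borealis} − 13)(227 − 2p_{Borealis} + p_{Alta}).
∂π/∂p_{Borealis} = 253 − 4p_{Borealis} + p_{Alta} = 0 ⇒ p_{Borealis} = 63.25 + 0.25p_{Alta}.
At p_{Alta} = 167: p_{Borealis} = 63.25 + 0.25·167 = 105.

105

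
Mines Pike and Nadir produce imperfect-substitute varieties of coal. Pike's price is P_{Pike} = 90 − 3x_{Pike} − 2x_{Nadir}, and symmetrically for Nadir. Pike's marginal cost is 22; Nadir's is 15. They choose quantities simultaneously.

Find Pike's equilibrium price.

46.1875

Mine Pike's profit: π = x_{Pike}(90 − 3x_{Pike} − 2x_{Nadir}) − 22x_{Pike}.
∂π/∂x_{Pike} = 68 − 6x_{Pike} − 2x_{Nadir} = 0 ⇒ x_{Pike} = 34/3 − (1/3)x_{Nadir}.
Similarly x_{Nadir} = 12.5 − (1/3)x_{Pike}.
Plugging x_{Nadir} into Pike's best response: x_{Pike} = 34/3 − (1/3)(12.5 − (1/3)x_{Pike}) ⇒ (8/9)x_{Pike} = 43/6, so x_{Pike} = 8.0625.
Then x_{Nadir} = 12.5 − (1/3)·8.0625 = 9.8125.
P_{Pike} = 90 − 3·8.0625 − 2·9.8125 = 46.1875.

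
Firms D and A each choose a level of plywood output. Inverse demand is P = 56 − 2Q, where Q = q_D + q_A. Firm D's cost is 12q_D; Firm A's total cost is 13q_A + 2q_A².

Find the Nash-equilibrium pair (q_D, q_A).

Firm D's profit: π = q_D(56 − 2(q_D + q_A)) − 12q_D.
∂π/∂q_D = 44 − 4q_D − 2q_A = 0, so q_D = 11 − 0.5q_A.
For A: ∂π/∂q_A = 43 − 8q_A − 2q_D = 0 ⇒ q_A = 5.375 − 0.25q_D.
Solving the two reaction functions simultaneously: (1 − (−0.5)(−0.25))q_D = 11 − 0.5·5.375, so 0.875q_D = 8.3125 and q_D = 9.5.
Then q_A = 5.375 − 0.25·9.5 = 3.

9.5, 3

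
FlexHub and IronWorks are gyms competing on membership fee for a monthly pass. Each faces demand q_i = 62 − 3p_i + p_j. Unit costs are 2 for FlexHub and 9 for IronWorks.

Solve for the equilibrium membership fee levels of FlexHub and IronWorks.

14.2, 17.2

FlexHub's profit: π = (p_{FlexHub} − 2)(62 − 3p_{FlexHub} + p_{IronWorks}).
∂π/∂p_{FlexHub} = 68 − 6p_{FlexHub} + p_{IronWorks} = 0 ⇒ p_{FlexHub} = 34/3 + (1/6)p_{IronWorks}.
Similarly p_{IronWorks} = 89/6 + (1/6)p_{FlexHub}.
Substituting the second reaction function into the first: p_{FlexHub} = 34/3 + (1/6)(89/6 + (1/6)p_{FlexHub}), which gives (35/36)p_{FlexHub} = 497/36 ⇒ p_{FlexHub} = 14.2.
Then p_{IronWorks} = 89/6 + (1/6)·14.2 = 17.2.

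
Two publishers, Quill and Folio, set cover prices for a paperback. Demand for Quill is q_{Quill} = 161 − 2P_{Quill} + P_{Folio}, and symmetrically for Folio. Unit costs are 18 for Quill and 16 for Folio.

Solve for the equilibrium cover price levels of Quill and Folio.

65.4, 64.6

Quill's profit: π = (P_{Quill} − 18)(161 − 2P_{Quill} + P_{Folio}).
∂π/∂P_{Quill} = 197 − 4P_{Quill} + P_{Folio} = 0 ⇒ P_{Quill} = 49.25 + 0.25P_{Folio}.
Similarly P_{Folio} = 48.25 + 0.25P_{Quill}.
Substituting the second reaction function into the first: P_{Quill} = 49.25 + 0.25(48.25 + 0.25P_{Quill}), which gives 0.9375P_{Quill} = 61.3125 ⇒ P_{Quill} = 65.4.
Then P_{Folio} = 48.25 + 0.25·65.4 = 64.6.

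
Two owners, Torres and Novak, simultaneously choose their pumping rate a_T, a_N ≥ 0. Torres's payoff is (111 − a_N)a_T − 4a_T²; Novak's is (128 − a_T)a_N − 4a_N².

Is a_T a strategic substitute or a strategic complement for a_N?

strategic substitutes

Expanding Torres's payoff: 111a_T − a_Na_T − 4a_T².
∂π/∂a_T = 111 − a_N − 8a_T = 0, so a_T = 13.875 − 0.125a_N.
The best-response slope da_T/da_N = −0.125 < 0: the reaction function is downward-sloping, so the choices are strategic substitutes.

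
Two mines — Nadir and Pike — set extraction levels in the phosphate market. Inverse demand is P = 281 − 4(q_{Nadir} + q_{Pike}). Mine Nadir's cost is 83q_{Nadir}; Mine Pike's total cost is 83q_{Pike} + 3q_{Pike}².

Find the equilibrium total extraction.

Mine Nadir's profit: π = q_{Nadir}(281 − 4(q_{Nadir} + q_{Pike})) − 83q_{Nadir}.
∂π/∂q_{Nadir} = 198 − 8q_{Nadir} − 4q_{Pike} = 0, so q_{Nadir} = 24.75 − 0.5q_{Pike}.
For Pike: ∂π/∂q_{Pike} = 198 − 14q_{Pike} − 4q_{Nadir} = 0 ⇒ q_{Pike} = 99/7 − (2/7)q_{Nadir}.
Plugging q_{Pike} into Nadir's best response: q_{Nadir} = 24.75 − 0.5(99/7 − (2/7)q_{Nadir}) ⇒ (6/7)q_{Nadir} = 495/28, so q_{Nadir} = 20.625.
Then q_{Pike} = 99/7 − (2/7)·20.625 = 8.25.
Total extraction: 20.625 + 8.25 = 28.875.

28.875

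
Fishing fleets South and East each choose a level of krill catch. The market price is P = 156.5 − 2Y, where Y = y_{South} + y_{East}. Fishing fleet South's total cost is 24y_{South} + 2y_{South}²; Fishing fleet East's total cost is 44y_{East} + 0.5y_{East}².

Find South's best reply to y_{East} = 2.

16.0625

Fishing fleet South's profit: π = y_{South}(156.5 − 2(y_{South} + y_{East})) − 24y_{South} − 2y_{South}².
∂π/∂y_{South} = 132.5 − 8y_{South} − 2y_{East} = 0, so y_{South} = 16.5625 − 0.25y_{East}.
At y_{East} = 2: y_{South} = 16.5625 − 0.25·2 = 16.0625.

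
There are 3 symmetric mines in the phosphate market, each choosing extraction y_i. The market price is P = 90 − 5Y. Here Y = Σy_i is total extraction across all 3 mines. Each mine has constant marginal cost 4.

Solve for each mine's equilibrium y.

A representative mine's profit is π_i = y_i(90 − 5Y) − 4y_i, with Y = y_i + Σ_{j≠i} y_j.
First-order condition: 86 − 10y_i − 5Σ_{j≠i} y_j = 0.
With identical mines, set every y_j = y: then 86 − 10y − 10y = 0, i.e. y = 86/20 = 4.3.

4.3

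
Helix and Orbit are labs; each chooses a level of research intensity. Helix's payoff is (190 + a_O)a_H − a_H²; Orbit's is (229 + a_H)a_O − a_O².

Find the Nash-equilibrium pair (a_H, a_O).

203, 216

Expanding Helix's payoff: 190a_H + a_Oa_H − a_H².
∂π/∂a_H = 190 + a_O − 2a_H = 0, so a_H = 95 + 0.5a_O.
Likewise for Orbit: a_O = 114.5 + 0.5a_H.
Plugging a_O into Helix's best response: a_H = 95 + 0.5(114.5 + 0.5a_H) ⇒ 0.75a_H = 152.25, so a_H = 203.
Then a_O = 114.5 + 0.5·203 = 216.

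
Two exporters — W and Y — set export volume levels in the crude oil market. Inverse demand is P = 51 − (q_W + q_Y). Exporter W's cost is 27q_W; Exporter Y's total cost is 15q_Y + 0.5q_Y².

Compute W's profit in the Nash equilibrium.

Exporter W's profit: π = q_W(51 − (q_W + q_Y)) − 27q_W.
∂π/∂q_W = 24 − 2q_W − q_Y = 0, so q_W = 12 − 0.5q_Y.
For Y: ∂π/∂q_Y = 36 − 3q_Y − q_W = 0 ⇒ q_Y = 12 − (1/3)q_W.
Solving the two reaction functions simultaneously: (1 − (−0.5)(−1/3))q_W = 12 − 0.5·12, so (5/6)q_W = 6 and q_W = 7.2.
Then q_Y = 12 − (1/3)·7.2 = 9.6.
Price P = 51 − 16.8 = 34.2.
W's profit: (34.2 − 27)·7.2 = 51.84.

51.84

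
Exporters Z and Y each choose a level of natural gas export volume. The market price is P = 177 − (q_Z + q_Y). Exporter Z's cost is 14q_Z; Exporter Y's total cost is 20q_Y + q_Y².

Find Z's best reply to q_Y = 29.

Exporter Z's profit: π = q_Z(177 − (q_Z + q_Y)) − 14q_Z.
∂π/∂q_Z = 163 − 2q_Z − q_Y = 0, so q_Z = 81.5 − 0.5q_Y.
At q_Y = 29: q_Z = 81.5 − 0.5·29 = 67.

67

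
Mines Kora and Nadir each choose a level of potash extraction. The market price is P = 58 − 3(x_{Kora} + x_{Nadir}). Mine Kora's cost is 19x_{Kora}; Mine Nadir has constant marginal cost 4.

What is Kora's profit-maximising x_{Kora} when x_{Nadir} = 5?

Mine Kora's profit: π = x_{Kora}(58 − 3(x_{Kora} + x_{Nadir})) − 19x_{Kora}.
∂π/∂x_{Kora} = 39 − 6x_{Kora} − 3x_{Nadir} = 0, so x_{Kora} = 6.5 − 0.5x_{Nadir}.
At x_{Nadir} = 5: x_{Kora} = 6.5 − 0.5·5 = 4.

4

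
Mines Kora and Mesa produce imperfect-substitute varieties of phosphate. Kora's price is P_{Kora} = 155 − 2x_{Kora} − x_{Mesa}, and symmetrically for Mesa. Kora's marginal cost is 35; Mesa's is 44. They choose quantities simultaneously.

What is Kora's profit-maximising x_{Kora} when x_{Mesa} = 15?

26.25

Mine Kora's profit: π = x_{Kora}(155 − 2x_{Kora} − x_{Mesa}) − 35x_{Kora}.
∂π/∂x_{Kora} = 120 − 4x_{Kora} − x_{Mesa} = 0 ⇒ x_{Kora} = 30 − 0.25x_{Mesa}.
At x_{Mesa} = 15: x_{Kora} = 30 − 0.25·15 = 26.25.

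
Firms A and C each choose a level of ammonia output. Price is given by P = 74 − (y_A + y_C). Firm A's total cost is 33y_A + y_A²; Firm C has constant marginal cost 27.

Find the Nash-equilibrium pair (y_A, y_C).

5, 21

Firm A's profit: π = y_A(74 − (y_A + y_C)) − 33y_A − y_A².
∂π/∂y_A = 41 − 4y_A − y_C = 0, so y_A = 10.25 − 0.25y_C.
For C: ∂π/∂y_C = 47 − 2y_C − y_A = 0 ⇒ y_C = 23.5 − 0.5y_A.
Plugging y_C into A's best response: y_A = 10.25 − 0.25(23.5 − 0.5y_A) ⇒ 0.875y_A = 4.375, so y_A = 5.
Then y_C = 23.5 − 0.5·5 = 21.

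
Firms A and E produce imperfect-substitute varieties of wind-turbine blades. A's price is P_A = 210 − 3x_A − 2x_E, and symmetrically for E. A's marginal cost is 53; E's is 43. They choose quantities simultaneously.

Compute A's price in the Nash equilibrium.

110

Firm A's profit: π = x_A(210 − 3x_A − 2x_E) − 53x_A.
∂π/∂x_A = 157 − 6x_A − 2x_E = 0 ⇒ x_A = 157/6 − (1/3)x_E.
Similarly x_E = 167/6 − (1/3)x_A.
Substituting the second reaction function into the first: x_A = 157/6 − (1/3)(167/6 − (1/3)x_A), which gives (8/9)x_A = 152/9 ⇒ x_A = 19.
Then x_E = 167/6 − (1/3)·19 = 21.5.
P_A = 210 − 3·19 − 2·21.5 = 110.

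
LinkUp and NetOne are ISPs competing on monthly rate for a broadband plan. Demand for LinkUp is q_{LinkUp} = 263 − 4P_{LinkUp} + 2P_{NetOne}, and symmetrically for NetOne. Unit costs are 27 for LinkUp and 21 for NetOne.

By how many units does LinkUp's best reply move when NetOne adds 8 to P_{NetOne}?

2

LinkUp's profit: π = (P_{LinkUp} − 27)(263 − 4P_{LinkUp} + 2P_{NetOne}).
∂π/∂P_{LinkUp} = 371 − 8P_{LinkUp} + 2P_{NetOne} = 0 ⇒ P_{LinkUp} = 46.375 + 0.25P_{NetOne}.
The reaction-function slope is 0.25, so an 8-unit rise in P_{NetOne} moves P_{LinkUp} by 0.25 × 8 = 2. LinkUp's best response rises — the actions are strategic complements.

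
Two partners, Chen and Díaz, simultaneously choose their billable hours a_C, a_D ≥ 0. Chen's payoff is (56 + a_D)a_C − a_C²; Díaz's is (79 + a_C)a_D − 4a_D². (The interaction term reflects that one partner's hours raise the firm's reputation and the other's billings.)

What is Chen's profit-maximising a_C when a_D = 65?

60.5

Expanding Chen's payoff: 56a_C + a_Da_C − a_C².
∂π/∂a_C = 56 + a_D − 2a_C = 0, so a_C = 28 + 0.5a_D.
At a_D = 65: a_C = 28 + 0.5·65 = 60.5.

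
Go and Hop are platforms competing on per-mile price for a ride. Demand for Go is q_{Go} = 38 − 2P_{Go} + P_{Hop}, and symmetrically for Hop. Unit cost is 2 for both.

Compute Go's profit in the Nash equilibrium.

288

Go's profit: π = (P_{Go} − 2)(38 − 2P_{Go} + P_{Hop}).
∂π/∂P_{Go} = 42 − 4P_{Go} + P_{Hop} = 0 ⇒ P_{Go} = 10.5 + 0.25P_{Hop}.
By symmetry P_{Hop} = P_{Go}; substituting into the reaction function, 0.75P_{Go} = 10.5 and P_{Go} = 14.
q_{Go} = 38 − 2·14 + 14 = 24.
Profit = (14 − 2)·24 = 288.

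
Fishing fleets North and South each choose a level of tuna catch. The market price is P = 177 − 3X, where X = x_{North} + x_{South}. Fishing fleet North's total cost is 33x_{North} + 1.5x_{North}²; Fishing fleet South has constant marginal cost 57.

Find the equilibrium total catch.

25.6

Fishing fleet North's profit: π = x_{North}(177 − 3(x_{North} + x_{South})) − 33x_{North} − 1.5x_{North}².
∂π/∂x_{North} = 144 − 9x_{North} − 3x_{South} = 0, so x_{North} = 16 − (1/3)x_{South}.
For South: ∂π/∂x_{South} = 120 − 6x_{South} − 3x_{North} = 0 ⇒ x_{South} = 20 − 0.5x_{North}.
Solving the two reaction functions simultaneously: (1 − (−1/3)(−0.5))x_{North} = 16 − (1/3)·20, so (5/6)x_{North} = 28/3 and x_{North} = 11.2.
Then x_{South} = 20 − 0.5·11.2 = 14.4.
Total catch: 11.2 + 14.4 = 25.6.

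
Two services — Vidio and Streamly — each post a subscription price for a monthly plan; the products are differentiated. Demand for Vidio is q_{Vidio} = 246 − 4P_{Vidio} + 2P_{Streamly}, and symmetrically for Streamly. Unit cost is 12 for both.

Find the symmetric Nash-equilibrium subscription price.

Vidio's profit: π = (P_{Vidio} − 12)(246 − 4P_{Vidio} + 2P_{Streamly}).
∂π/∂P_{Vidio} = 294 − 8P_{Vidio} + 2P_{Streamly} = 0 ⇒ P_{Vidio} = 36.75 + 0.25P_{Streamly}.
The game is symmetric, so in equilibrium P_{Streamly} = P_{Vidio}: the reaction function gives 0.75P_{Vidio} = 36.75, hence P_{Vidio} = 49.

49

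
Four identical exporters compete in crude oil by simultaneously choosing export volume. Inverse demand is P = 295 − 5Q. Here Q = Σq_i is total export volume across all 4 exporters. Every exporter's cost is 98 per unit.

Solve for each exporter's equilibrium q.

A representative exporter's profit is π_i = q_i(295 − 5Q) − 98q_i, with Q = q_i + Σ_{j≠i} q_j.
First-order condition: 197 − 10q_i − 5Σ_{j≠i} q_j = 0.
With identical exporters, set every q_j = q: then 197 − 10q − 15q = 0, i.e. q = 197/25 = 7.88.

7.88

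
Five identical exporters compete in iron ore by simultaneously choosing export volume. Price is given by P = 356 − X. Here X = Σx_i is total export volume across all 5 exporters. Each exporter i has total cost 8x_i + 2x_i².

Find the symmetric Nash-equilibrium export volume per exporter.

34.8

A representative exporter's profit is π_i = x_i(356 − X) − 8x_i − 2x_i², with X = x_i + Σ_{j≠i} x_j.
First-order condition: 348 − 6x_i − Σ_{j≠i} x_j = 0.
With identical exporters, set every x_j = x: then 348 − 6x − 4x = 0, i.e. x = 348/10 = 34.8.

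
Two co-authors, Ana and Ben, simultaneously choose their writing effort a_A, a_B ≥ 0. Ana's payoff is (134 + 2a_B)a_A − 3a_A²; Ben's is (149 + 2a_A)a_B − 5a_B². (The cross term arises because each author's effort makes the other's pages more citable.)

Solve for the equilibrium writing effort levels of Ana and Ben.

Expanding Ana's payoff: 134a_A + 2a_Ba_A − 3a_A².
∂π/∂a_A = 134 + 2a_B − 6a_A = 0, so a_A = 67/3 + (1/3)a_B.
Likewise for Ben: a_B = 14.9 + 0.2a_A.
Solving the two reaction functions simultaneously: (1 − (1/3)(0.2))a_A = 67/3 + (1/3)·14.9, so (14/15)a_A = 27.3 and a_A = 29.25.
Then a_B = 14.9 + 0.2·29.25 = 20.75.

29.25, 20.75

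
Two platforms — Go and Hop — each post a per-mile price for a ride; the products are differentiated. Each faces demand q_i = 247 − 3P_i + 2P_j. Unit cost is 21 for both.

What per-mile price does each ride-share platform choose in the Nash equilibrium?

Go's profit: π = (P_{Go} − 21)(247 − 3P_{Go} + 2P_{Hop}).
∂π/∂P_{Go} = 310 − 6P_{Go} + 2P_{Hop} = 0 ⇒ P_{Go} = 155/3 + (1/3)P_{Hop}.
By symmetry P_{Hop} = P_{Go}; substituting into the reaction function, (2/3)P_{Go} = 155/3 and P_{Go} = 77.5.

77.5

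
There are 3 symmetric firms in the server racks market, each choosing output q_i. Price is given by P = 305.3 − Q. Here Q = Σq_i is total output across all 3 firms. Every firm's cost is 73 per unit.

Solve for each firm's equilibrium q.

A representative firm's profit is π_i = q_i(305.3 − Q) − 73q_i, with Q = q_i + Σ_{j≠i} q_j.
First-order condition: 232.3 − 2q_i − Σ_{j≠i} q_j = 0.
With identical firms, set every q_j = q: then 232.3 − 2q − 2q = 0, i.e. q = 232.3/4 = 58.075.

58.075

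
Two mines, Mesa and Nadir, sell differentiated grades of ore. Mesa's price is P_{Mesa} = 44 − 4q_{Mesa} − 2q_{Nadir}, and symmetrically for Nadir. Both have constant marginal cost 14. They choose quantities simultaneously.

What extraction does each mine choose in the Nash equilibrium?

3

Mine Mesa's profit: π = q_{Mesa}(44 − 4q_{Mesa} − 2q_{Nadir}) − 14q_{Mesa}.
∂π/∂q_{Mesa} = 30 − 8q_{Mesa} − 2q_{Nadir} = 0 ⇒ q_{Mesa} = 3.75 − 0.25q_{Nadir}.
By symmetry q_{Nadir} = q_{Mesa}; substituting into the reaction function, 1.25q_{Mesa} = 3.75 and q_{Mesa} = 3.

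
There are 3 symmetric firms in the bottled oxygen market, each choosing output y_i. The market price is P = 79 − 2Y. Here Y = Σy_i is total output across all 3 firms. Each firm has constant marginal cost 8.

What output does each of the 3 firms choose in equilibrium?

8.875

A representative firm's profit is π_i = y_i(79 − 2Y) − 8y_i, with Y = y_i + Σ_{j≠i} y_j.
First-order condition: 71 − 4y_i − 2Σ_{j≠i} y_j = 0.
In a symmetric equilibrium every firm chooses the same y, so Σ_{j≠i} y_j = 2y. The condition becomes 71 − 8y = 0, giving y = 71/8 = 8.875.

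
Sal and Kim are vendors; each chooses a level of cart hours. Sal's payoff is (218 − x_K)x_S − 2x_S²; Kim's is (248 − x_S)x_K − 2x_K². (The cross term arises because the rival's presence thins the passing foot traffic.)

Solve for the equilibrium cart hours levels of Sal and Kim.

41.6, 51.6

Expanding Sal's payoff: 218x_S − x_Kx_S − 2x_S².
∂π/∂x_S = 218 − x_K − 4x_S = 0, so x_S = 54.5 − 0.25x_K.
Likewise for Kim: x_K = 62 − 0.25x_S.
Plugging x_K into Sal's best response: x_S = 54.5 − 0.25(62 − 0.25x_S) ⇒ 0.9375x_S = 39, so x_S = 41.6.
Then x_K = 62 − 0.25·41.6 = 51.6.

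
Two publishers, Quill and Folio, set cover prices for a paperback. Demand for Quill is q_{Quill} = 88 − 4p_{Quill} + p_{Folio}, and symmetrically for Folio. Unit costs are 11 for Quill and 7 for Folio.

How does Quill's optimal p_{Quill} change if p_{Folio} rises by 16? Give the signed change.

2

Quill's profit: π = (p_{Quill} − 11)(88 − 4p_{Quill} + p_{Folio}).
∂π/∂p_{Quill} = 132 − 8p_{Quill} + p_{Folio} = 0 ⇒ p_{Quill} = 16.5 + 0.125p_{Folio}.
The reaction-function slope is 0.125, so a 16-unit rise in p_{Folio} moves p_{Quill} by 0.125 × 16 = 2. Quill's best response rises — the actions are strategic complements.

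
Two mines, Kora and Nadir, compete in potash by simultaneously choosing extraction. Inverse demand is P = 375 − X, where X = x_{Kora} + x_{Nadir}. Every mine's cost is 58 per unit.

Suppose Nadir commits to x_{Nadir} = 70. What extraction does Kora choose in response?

Mine Kora's profit: π = x_{Kora}(375 − (x_{Kora} + x_{Nadir})) − 58x_{Kora}.
∂π/∂x_{Kora} = 317 − 2x_{Kora} − x_{Nadir} = 0, so x_{Kora} = 158.5 − 0.5x_{Nadir}.
At x_{Nadir} = 70: x_{Kora} = 158.5 − 0.5·70 = 123.5.

123.5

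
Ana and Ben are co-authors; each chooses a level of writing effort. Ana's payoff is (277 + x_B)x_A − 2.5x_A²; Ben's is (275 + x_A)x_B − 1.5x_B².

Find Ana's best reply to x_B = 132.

Expanding Ana's payoff: 277x_A + x_Bx_A − 2.5x_A².
∂π/∂x_A = 277 + x_B − 5x_A = 0, so x_A = 55.4 + 0.2x_B.
At x_B = 132: x_A = 55.4 + 0.2·132 = 81.8.

81.8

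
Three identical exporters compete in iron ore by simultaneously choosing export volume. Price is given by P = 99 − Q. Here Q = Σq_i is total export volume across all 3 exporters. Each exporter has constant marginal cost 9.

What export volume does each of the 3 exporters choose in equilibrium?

22.5

A representative exporter's profit is π_i = q_i(99 − Q) − 9q_i, with Q = q_i + Σ_{j≠i} q_j.
First-order condition: 90 − 2q_i − Σ_{j≠i} q_j = 0.
Imposing symmetry (q_j = q for all j) turns Σ_{j≠i} q_j into 2q, so 90 = 4q and q = 22.5.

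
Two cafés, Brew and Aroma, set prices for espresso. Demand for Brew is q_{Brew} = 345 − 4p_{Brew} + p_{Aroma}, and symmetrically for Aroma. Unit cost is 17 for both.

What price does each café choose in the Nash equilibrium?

Brew's profit: π = (p_{Brew} − 17)(345 − 4p_{Brew} + p_{Aroma}).
∂π/∂p_{Brew} = 413 − 8p_{Brew} + p_{Aroma} = 0 ⇒ p_{Brew} = 51.625 + 0.125p_{Aroma}.
By symmetry p_{Aroma} = p_{Brew}; substituting into the reaction function, 0.875p_{Brew} = 51.625 and p_{Brew} = 59.

59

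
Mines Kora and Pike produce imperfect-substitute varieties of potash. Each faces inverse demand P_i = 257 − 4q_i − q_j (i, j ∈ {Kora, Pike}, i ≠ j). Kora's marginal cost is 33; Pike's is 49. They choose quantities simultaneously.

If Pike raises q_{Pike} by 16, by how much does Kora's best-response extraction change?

-2

Mine Kora's profit: π = q_{Kora}(257 − 4q_{Kora} − q_{Pike}) − 33q_{Kora}.
∂π/∂q_{Kora} = 224 − 8q_{Kora} − q_{Pike} = 0 ⇒ q_{Kora} = 28 − 0.125q_{Pike}.
The reaction-function slope is −0.125, so a 16-unit rise in q_{Pike} moves q_{Kora} by −0.125 × 16 = −2. Kora's best response falls — the actions are strategic substitutes.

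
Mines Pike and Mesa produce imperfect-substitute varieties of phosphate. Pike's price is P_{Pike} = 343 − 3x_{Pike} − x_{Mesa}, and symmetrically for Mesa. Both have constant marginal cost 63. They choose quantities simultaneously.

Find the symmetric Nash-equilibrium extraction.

40

Mine Pike's profit: π = x_{Pike}(343 − 3x_{Pike} − x_{Mesa}) − 63x_{Pike}.
∂π/∂x_{Pike} = 280 − 6x_{Pike} − x_{Mesa} = 0 ⇒ x_{Pike} = 140/3 − (1/6)x_{Mesa}.
By symmetry x_{Mesa} = x_{Pike}; substituting into the reaction function, (7/6)x_{Pike} = 140/3 and x_{Pike} = 40.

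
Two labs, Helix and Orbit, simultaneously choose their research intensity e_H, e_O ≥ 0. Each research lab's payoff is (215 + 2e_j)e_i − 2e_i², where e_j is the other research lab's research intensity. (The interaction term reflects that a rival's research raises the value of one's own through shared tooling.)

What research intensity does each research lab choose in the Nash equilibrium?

107.5

Helix's payoff is (215 + 2e_O)e_H − 2e_H².
∂π/∂e_H = 215 + 2e_O − 4e_H = 0, so e_H = 53.75 + 0.5e_O.
The game is symmetric, so in equilibrium e_O = e_H: the reaction function gives 0.5e_H = 53.75, hence e_H = 107.5.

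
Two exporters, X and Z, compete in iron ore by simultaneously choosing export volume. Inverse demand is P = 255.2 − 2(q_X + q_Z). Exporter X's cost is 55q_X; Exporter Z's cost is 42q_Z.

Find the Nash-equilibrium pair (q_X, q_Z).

Exporter X's profit: π = q_X(255.2 − 2(q_X + q_Z)) − 55q_X.
∂π/∂q_X = 200.2 − 4q_X − 2q_Z = 0, so q_X = 50.05 − 0.5q_Z.
By the same steps for Z: q_Z = 53.3 − 0.5q_X.
Plugging q_Z into X's best response: q_X = 50.05 − 0.5(53.3 − 0.5q_X) ⇒ 0.75q_X = 23.4, so q_X = 31.2.
Then q_Z = 53.3 − 0.5·31.2 = 37.7.

31.2, 37.7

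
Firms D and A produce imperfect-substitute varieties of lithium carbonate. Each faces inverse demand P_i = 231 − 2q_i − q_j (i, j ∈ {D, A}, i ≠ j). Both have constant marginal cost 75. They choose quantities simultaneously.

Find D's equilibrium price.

137.4

Firm D's profit: π = q_D(231 − 2q_D − q_A) − 75q_D.
∂π/∂q_D = 156 − 4q_D − q_A = 0 ⇒ q_D = 39 − 0.25q_A.
Setting q_D = q_A in the reaction function: q_D = 39 − 0.25q_D, so q_D = 39 / 1.25 = 31.2.
P_D = 231 − 2·31.2 − 31.2 = 137.4.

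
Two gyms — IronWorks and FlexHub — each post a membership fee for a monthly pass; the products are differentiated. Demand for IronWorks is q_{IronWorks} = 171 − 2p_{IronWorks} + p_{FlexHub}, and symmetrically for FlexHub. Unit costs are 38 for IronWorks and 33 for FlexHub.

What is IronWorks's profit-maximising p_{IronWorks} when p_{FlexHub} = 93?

IronWorks's profit: π = (p_{IronWorks} − 38)(171 − 2p_{IronWorks} + p_{FlexHub}).
∂π/∂p_{IronWorks} = 247 − 4p_{IronWorks} + p_{FlexHub} = 0 ⇒ p_{IronWorks} = 61.75 + 0.25p_{FlexHub}.
At p_{FlexHub} = 93: p_{IronWorks} = 61.75 + 0.25·93 = 85.

85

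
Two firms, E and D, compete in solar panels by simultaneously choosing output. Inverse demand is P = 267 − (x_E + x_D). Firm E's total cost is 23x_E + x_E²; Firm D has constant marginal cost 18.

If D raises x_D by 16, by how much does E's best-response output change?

Firm E's profit: π = x_E(267 − (x_E + x_D)) − 23x_E − x_E².
∂π/∂x_E = 244 − 4x_E − x_D = 0, so x_E = 61 − 0.25x_D.
The reaction-function slope is −0.25, so a 16-unit rise in x_D moves x_E by −0.25 × 16 = −4. E's best response falls — the actions are strategic substitutes.

-4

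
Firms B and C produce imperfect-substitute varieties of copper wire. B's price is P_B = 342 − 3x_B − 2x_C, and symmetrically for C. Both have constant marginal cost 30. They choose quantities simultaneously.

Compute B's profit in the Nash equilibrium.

Firm B's profit: π = x_B(342 − 3x_B − 2x_C) − 30x_B.
∂π/∂x_B = 312 − 6x_B − 2x_C = 0 ⇒ x_B = 52 − (1/3)x_C.
The game is symmetric, so in equilibrium x_C = x_B: the reaction function gives (4/3)x_B = 52, hence x_B = 39.
P_B = 342 − 3·39 − 2·39 = 147.
Profit = (147 − 30)·39 = 4563.

4563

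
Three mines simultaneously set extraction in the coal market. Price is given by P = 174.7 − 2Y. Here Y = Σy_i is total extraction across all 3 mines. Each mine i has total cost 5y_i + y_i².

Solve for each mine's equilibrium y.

A representative mine's profit is π_i = y_i(174.7 − 2Y) − 5y_i − y_i², with Y = y_i + Σ_{j≠i} y_j.
First-order condition: 169.7 − 6y_i − 2Σ_{j≠i} y_j = 0.
With identical mines, set every y_j = y: then 169.7 − 6y − 4y = 0, i.e. y = 169.7/10 = 16.97.

16.97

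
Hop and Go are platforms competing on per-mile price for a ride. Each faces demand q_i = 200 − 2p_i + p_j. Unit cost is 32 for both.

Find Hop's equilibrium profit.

6272

Hop's profit: π = (p_{Hop} − 32)(200 − 2p_{Hop} + p_{Go}).
∂π/∂p_{Hop} = 264 − 4p_{Hop} + p_{Go} = 0 ⇒ p_{Hop} = 66 + 0.25p_{Go}.
Setting p_{Hop} = p_{Go} in the reaction function: p_{Hop} = 66 + 0.25p_{Hop}, so p_{Hop} = 66 / 0.75 = 88.
q_{Hop} = 200 − 2·88 + 88 = 112.
Profit = (88 − 32)·112 = 6272.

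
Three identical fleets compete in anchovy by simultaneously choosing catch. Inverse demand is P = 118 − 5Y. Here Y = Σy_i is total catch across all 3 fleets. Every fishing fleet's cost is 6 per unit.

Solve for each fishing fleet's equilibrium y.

A representative fishing fleet's profit is π_i = y_i(118 − 5Y) − 6y_i, with Y = y_i + Σ_{j≠i} y_j.
First-order condition: 112 − 10y_i − 5Σ_{j≠i} y_j = 0.
Imposing symmetry (y_j = y for all j) turns Σ_{j≠i} y_j into 2y, so 112 = 20y and y = 5.6.

5.6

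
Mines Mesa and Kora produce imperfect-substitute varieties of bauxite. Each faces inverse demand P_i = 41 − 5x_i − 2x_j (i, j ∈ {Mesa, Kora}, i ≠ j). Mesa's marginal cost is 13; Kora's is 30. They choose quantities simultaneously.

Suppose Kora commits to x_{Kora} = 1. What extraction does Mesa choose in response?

Mine Mesa's profit: π = x_{Mesa}(41 − 5x_{Mesa} − 2x_{Kora}) − 13x_{Mesa}.
∂π/∂x_{Mesa} = 28 − 10x_{Mesa} − 2x_{Kora} = 0 ⇒ x_{Mesa} = 2.8 − 0.2x_{Kora}.
At x_{Kora} = 1: x_{Mesa} = 2.8 − 0.2·1 = 2.6.

2.6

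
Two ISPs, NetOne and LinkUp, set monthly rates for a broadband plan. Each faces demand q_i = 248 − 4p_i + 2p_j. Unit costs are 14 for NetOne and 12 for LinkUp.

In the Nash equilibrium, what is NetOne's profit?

NetOne's profit: π = (p_{NetOne} − 14)(248 − 4p_{NetOne} + 2p_{LinkUp}).
∂π/∂p_{NetOne} = 304 − 8p_{NetOne} + 2p_{LinkUp} = 0 ⇒ p_{NetOne} = 38 + 0.25p_{LinkUp}.
Similarly p_{LinkUp} = 37 + 0.25p_{NetOne}.
Plugging p_{LinkUp} into NetOne's best response: p_{NetOne} = 38 + 0.25(37 + 0.25p_{NetOne}) ⇒ 0.9375p_{NetOne} = 47.25, so p_{NetOne} = 50.4.
Then p_{LinkUp} = 37 + 0.25·50.4 = 49.6.
q_{NetOne} = 248 − 4·50.4 + 2·49.6 = 145.6.
Profit = (50.4 − 14)·145.6 = 5299.84.

5299.84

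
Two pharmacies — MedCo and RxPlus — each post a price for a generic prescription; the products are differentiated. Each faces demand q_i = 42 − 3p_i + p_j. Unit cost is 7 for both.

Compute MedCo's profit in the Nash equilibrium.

MedCo's profit: π = (p_{MedCo} − 7)(42 − 3p_{MedCo} + p_{RxPlus}).
∂π/∂p_{MedCo} = 63 − 6p_{MedCo} + p_{RxPlus} = 0 ⇒ p_{MedCo} = 10.5 + (1/6)p_{RxPlus}.
By symmetry p_{RxPlus} = p_{MedCo}; substituting into the reaction function, (5/6)p_{MedCo} = 10.5 and p_{MedCo} = 12.6.
q_{MedCo} = 42 − 3·12.6 + 12.6 = 16.8.
Profit = (12.6 − 7)·16.8 = 94.08.

94.08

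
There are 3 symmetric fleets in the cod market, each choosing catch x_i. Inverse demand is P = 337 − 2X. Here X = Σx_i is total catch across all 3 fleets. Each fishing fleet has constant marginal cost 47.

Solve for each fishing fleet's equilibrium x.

36.25

A representative fishing fleet's profit is π_i = x_i(337 − 2X) − 47x_i, with X = x_i + Σ_{j≠i} x_j.
First-order condition: 290 − 4x_i − 2Σ_{j≠i} x_j = 0.
With identical fishing fleets, set every x_j = x: then 290 − 4x − 4x = 0, i.e. x = 290/8 = 36.25.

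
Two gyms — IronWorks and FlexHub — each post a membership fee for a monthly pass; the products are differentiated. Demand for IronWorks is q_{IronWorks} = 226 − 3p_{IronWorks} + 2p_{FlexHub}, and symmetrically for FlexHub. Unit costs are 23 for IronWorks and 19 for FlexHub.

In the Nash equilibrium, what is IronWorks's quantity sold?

150

IronWorks's profit: π = (p_{IronWorks} − 23)(226 − 3p_{IronWorks} + 2p_{FlexHub}).
∂π/∂p_{IronWorks} = 295 − 6p_{IronWorks} + 2p_{FlexHub} = 0 ⇒ p_{IronWorks} = 295/6 + (1/3)p_{FlexHub}.
Similarly p_{FlexHub} = 283/6 + (1/3)p_{IronWorks}.
Solving the two reaction functions simultaneously: (1 − (1/3)(1/3))p_{IronWorks} = 295/6 + (1/3)·(283/6), so (8/9)p_{IronWorks} = 584/9 and p_{IronWorks} = 73.
Then p_{FlexHub} = 283/6 + (1/3)·73 = 71.5.
q_{IronWorks} = 226 − 3·73 + 2·71.5 = 150.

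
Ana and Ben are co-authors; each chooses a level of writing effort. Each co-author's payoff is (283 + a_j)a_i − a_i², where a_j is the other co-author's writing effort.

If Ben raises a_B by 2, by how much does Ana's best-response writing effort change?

1

Ana's payoff is (283 + a_B)a_A − a_A².
∂π/∂a_A = 283 + a_B − 2a_A = 0, so a_A = 141.5 + 0.5a_B.
The reaction-function slope is 0.5, so a 2-unit rise in a_B moves a_A by 0.5 × 2 = 1. Ana's best response rises — the actions are strategic complements.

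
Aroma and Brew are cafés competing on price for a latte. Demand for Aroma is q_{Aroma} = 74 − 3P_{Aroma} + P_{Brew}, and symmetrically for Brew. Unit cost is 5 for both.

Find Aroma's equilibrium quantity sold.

38.4

Aroma's profit: π = (P_{Aroma} − 5)(74 − 3P_{Aroma} + P_{Brew}).
∂π/∂P_{Aroma} = 89 − 6P_{Aroma} + P_{Brew} = 0 ⇒ P_{Aroma} = 89/6 + (1/6)P_{Brew}.
By symmetry P_{Brew} = P_{Aroma}; substituting into the reaction function, (5/6)P_{Aroma} = 89/6 and P_{Aroma} = 17.8.
q_{Aroma} = 74 − 3·17.8 + 17.8 = 38.4.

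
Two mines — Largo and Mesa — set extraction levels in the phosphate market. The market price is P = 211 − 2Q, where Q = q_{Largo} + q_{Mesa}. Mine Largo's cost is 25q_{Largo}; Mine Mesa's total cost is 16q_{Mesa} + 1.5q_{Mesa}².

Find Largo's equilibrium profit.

Mine Largo's profit: π = q_{Largo}(211 − 2(q_{Largo} + q_{Mesa})) − 25q_{Largo}.
∂π/∂q_{Largo} = 186 − 4q_{Largo} − 2q_{Mesa} = 0, so q_{Largo} = 46.5 − 0.5q_{Mesa}.
For Mesa: ∂π/∂q_{Mesa} = 195 − 7q_{Mesa} − 2q_{Largo} = 0 ⇒ q_{Mesa} = 195/7 − (2/7)q_{Largo}.
Solving the two reaction functions simultaneously: (1 − (−0.5)(−2/7))q_{Largo} = 46.5 − 0.5·(195/7), so (6/7)q_{Largo} = 228/7 and q_{Largo} = 38.
Then q_{Mesa} = 195/7 − (2/7)·38 = 17.
Price P = 211 − 2·55 = 101.
Largo's profit: (101 − 25)·38 = 2888.

2888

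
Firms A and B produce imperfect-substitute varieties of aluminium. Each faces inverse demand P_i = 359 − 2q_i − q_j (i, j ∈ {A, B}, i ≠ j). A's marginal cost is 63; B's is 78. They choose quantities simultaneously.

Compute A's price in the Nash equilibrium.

Firm A's profit: π = q_A(359 − 2q_A − q_B) − 63q_A.
∂π/∂q_A = 296 − 4q_A − q_B = 0 ⇒ q_A = 74 − 0.25q_B.
Similarly q_B = 70.25 − 0.25q_A.
Plugging q_B into A's best response: q_A = 74 − 0.25(70.25 − 0.25q_A) ⇒ 0.9375q_A = 56.4375, so q_A = 60.2.
Then q_B = 70.25 − 0.25·60.2 = 55.2.
P_A = 359 − 2·60.2 − 55.2 = 183.4.

183.4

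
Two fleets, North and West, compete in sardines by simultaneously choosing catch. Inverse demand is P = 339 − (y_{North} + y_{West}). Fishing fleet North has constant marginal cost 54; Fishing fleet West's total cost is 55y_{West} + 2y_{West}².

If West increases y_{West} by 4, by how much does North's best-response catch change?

-2

Fishing fleet North's profit: π = y_{North}(339 − (y_{North} + y_{West})) − 54y_{North}.
∂π/∂y_{North} = 285 − 2y_{North} − y_{West} = 0, so y_{North} = 142.5 − 0.5y_{West}.
The reaction-function slope is −0.5, so a 4-unit rise in y_{West} moves y_{North} by −0.5 × 4 = −2. North's best response falls — the actions are strategic substitutes.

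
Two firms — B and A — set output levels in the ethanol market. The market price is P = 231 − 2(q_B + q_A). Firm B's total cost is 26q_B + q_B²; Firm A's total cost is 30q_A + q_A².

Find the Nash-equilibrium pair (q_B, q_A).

Firm B's profit: π = q_B(231 − 2(q_B + q_A)) − 26q_B − q_B².
∂π/∂q_B = 205 − 6q_B − 2q_A = 0, so q_B = 205/6 − (1/3)q_A.
By the same steps for A: q_A = 33.5 − (1/3)q_B.
Substituting the second reaction function into the first: q_B = 205/6 − (1/3)(33.5 − (1/3)q_B), which gives (8/9)q_B = 23 ⇒ q_B = 25.875.
Then q_A = 33.5 − (1/3)·25.875 = 24.875.

25.875, 24.875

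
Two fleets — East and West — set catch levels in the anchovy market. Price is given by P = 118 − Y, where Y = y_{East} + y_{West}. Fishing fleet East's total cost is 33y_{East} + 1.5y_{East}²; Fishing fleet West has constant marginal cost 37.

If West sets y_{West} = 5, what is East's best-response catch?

Fishing fleet East's profit: π = y_{East}(118 − (y_{East} + y_{West})) − 33y_{East} − 1.5y_{East}².
∂π/∂y_{East} = 85 − 5y_{East} − y_{West} = 0, so y_{East} = 17 − 0.2y_{West}.
At y_{West} = 5: y_{East} = 17 − 0.2·5 = 16.

16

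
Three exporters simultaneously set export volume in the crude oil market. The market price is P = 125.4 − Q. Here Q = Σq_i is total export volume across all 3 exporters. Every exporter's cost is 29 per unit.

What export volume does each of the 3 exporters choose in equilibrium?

A representative exporter's profit is π_i = q_i(125.4 − Q) − 29q_i, with Q = q_i + Σ_{j≠i} q_j.
First-order condition: 96.4 − 2q_i − Σ_{j≠i} q_j = 0.
Imposing symmetry (q_j = q for all j) turns Σ_{j≠i} q_j into 2q, so 96.4 = 4q and q = 24.1.

24.1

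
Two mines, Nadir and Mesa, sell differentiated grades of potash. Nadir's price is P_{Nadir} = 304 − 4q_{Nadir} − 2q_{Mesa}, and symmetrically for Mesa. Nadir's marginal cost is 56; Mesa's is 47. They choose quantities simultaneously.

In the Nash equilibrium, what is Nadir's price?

Mine Nadir's profit: π = q_{Nadir}(304 − 4q_{Nadir} − 2q_{Mesa}) − 56q_{Nadir}.
∂π/∂q_{Nadir} = 248 − 8q_{Nadir} − 2q_{Mesa} = 0 ⇒ q_{Nadir} = 31 − 0.25q_{Mesa}.
Similarly q_{Mesa} = 32.125 − 0.25q_{Nadir}.
Plugging q_{Mesa} into Nadir's best response: q_{Nadir} = 31 − 0.25(32.125 − 0.25q_{Nadir}) ⇒ 0.9375q_{Nadir} = 735/32, so q_{Nadir} = 24.5.
Then q_{Mesa} = 32.125 − 0.25·24.5 = 26.
P_{Nadir} = 304 − 4·24.5 − 2·26 = 154.

154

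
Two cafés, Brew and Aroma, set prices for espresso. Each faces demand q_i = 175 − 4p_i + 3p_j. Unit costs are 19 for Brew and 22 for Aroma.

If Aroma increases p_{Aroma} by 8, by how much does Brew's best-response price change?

Brew's profit: π = (p_{Brew} − 19)(175 − 4p_{Brew} + 3p_{Aroma}).
∂π/∂p_{Brew} = 251 − 8p_{Brew} + 3p_{Aroma} = 0 ⇒ p_{Brew} = 31.375 + 0.375p_{Aroma}.
The reaction-function slope is 0.375, so an 8-unit rise in p_{Aroma} moves p_{Brew} by 0.375 × 8 = 3. Brew's best response rises — the actions are strategic complements.

3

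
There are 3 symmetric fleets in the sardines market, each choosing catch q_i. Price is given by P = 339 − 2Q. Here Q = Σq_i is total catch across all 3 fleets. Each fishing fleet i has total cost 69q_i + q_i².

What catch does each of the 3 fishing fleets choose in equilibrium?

A representative fishing fleet's profit is π_i = q_i(339 − 2Q) − 69q_i − q_i², with Q = q_i + Σ_{j≠i} q_j.
First-order condition: 270 − 6q_i − 2Σ_{j≠i} q_j = 0.
Imposing symmetry (q_j = q for all j) turns Σ_{j≠i} q_j into 2q, so 270 = 10q and q = 27.

27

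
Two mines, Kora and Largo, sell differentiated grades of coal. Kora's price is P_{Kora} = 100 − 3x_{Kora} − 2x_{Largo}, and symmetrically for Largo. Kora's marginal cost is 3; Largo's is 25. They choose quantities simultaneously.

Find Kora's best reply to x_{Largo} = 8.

Mine Kora's profit: π = x_{Kora}(100 − 3x_{Kora} − 2x_{Largo}) − 3x_{Kora}.
∂π/∂x_{Kora} = 97 − 6x_{Kora} − 2x_{Largo} = 0 ⇒ x_{Kora} = 97/6 − (1/3)x_{Largo}.
At x_{Largo} = 8: x_{Kora} = 97/6 − (1/3)·8 = 13.5.

13.5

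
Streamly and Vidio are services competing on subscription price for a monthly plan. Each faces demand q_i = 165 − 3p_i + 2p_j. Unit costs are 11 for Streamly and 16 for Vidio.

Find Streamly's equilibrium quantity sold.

Streamly's profit: π = (p_{Streamly} − 11)(165 − 3p_{Streamly} + 2p_{Vidio}).
∂π/∂p_{Streamly} = 198 − 6p_{Streamly} + 2p_{Vidio} = 0 ⇒ p_{Streamly} = 33 + (1/3)p_{Vidio}.
Similarly p_{Vidio} = 35.5 + (1/3)p_{Streamly}.
Solving the two reaction functions simultaneously: (1 − (1/3)(1/3))p_{Streamly} = 33 + (1/3)·35.5, so (8/9)p_{Streamly} = 269/6 and p_{Streamly} = 50.4375.
Then p_{Vidio} = 35.5 + (1/3)·50.4375 = 52.3125.
q_{Streamly} = 165 − 3·50.4375 + 2·52.3125 = 118.3125.

118.3125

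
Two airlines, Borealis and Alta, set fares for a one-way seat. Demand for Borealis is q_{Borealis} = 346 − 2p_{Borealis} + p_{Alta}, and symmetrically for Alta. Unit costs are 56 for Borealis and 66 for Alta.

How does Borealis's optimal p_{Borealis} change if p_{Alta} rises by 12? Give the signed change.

3

Borealis's profit: π = (p_{Borealis} − 56)(346 − 2p_{Borealis} + p_{Alta}).
∂π/∂p_{Borealis} = 458 − 4p_{Borealis} + p_{Alta} = 0 ⇒ p_{Borealis} = 114.5 + 0.25p_{Alta}.
The reaction-function slope is 0.25, so a 12-unit rise in p_{Alta} moves p_{Borealis} by 0.25 × 12 = 3. Borealis's best response rises — the actions are strategic complements.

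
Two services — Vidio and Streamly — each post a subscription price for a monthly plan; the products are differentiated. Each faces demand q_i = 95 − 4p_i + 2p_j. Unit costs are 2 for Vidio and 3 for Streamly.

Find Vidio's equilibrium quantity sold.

61.2

Vidio's profit: π = (p_{Vidio} − 2)(95 − 4p_{Vidio} + 2p_{Streamly}).
∂π/∂p_{Vidio} = 103 − 8p_{Vidio} + 2p_{Streamly} = 0 ⇒ p_{Vidio} = 12.875 + 0.25p_{Streamly}.
Similarly p_{Streamly} = 13.375 + 0.25p_{Vidio}.
Solving the two reaction functions simultaneously: (1 − (0.25)(0.25))p_{Vidio} = 12.875 + 0.25·13.375, so 0.9375p_{Vidio} = 519/32 and p_{Vidio} = 17.3.
Then p_{Streamly} = 13.375 + 0.25·17.3 = 17.7.
q_{Vidio} = 95 − 4·17.3 + 2·17.7 = 61.2.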